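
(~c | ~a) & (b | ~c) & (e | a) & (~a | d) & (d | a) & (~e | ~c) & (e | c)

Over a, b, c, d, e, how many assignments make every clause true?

4

There are 2^5 = 32 truth assignments over (a, b, c, d, e).
Split on d. With d = 1, the clauses containing d are satisfied and ~d drops from the rest; 4 of the 2^4 = 16 assignments to the other variables satisfy what remains.
With d = 0, by the same count on the reduced clause set, 0 assignments work.
Total: 4 + 0 = 4.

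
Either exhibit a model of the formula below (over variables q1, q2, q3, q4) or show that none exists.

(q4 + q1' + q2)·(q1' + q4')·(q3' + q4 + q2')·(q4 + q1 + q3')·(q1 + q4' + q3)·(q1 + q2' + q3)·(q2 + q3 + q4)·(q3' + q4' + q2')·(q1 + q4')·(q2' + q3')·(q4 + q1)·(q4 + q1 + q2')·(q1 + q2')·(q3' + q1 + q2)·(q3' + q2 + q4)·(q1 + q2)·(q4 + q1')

Suppose q1 = 0.
The clause (q4') is unit, so q4 = 0.
That conflicts with the unit clause (q4).
Backtrack on q1: now try q1 = 1.
The clause (q4') is unit, so q4 = 0.
That conflicts with the unit clause (q4).
Both values of q1 lead to a conflict.

UNSATISFIABLE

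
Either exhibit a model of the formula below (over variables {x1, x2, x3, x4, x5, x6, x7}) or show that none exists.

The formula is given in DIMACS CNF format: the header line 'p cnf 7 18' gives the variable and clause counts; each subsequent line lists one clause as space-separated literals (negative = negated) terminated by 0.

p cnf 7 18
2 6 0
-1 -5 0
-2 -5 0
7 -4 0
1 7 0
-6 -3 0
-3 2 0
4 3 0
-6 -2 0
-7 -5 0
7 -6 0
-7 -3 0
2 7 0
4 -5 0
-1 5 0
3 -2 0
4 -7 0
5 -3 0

Suppose x2 = False.
From the singleton clause (x6), x6 = True.
From the singleton clause (¬x3), x3 = False.
From the singleton clause (x4), x4 = True.
From the singleton clause (x7), x7 = True.
From the singleton clause (¬x5), x5 = False.
From the singleton clause (¬x1), x1 = False.
All clauses are satisfied.

x1: False, x2: False, x3: False, x4: True, x5: False, x6: True, x7: True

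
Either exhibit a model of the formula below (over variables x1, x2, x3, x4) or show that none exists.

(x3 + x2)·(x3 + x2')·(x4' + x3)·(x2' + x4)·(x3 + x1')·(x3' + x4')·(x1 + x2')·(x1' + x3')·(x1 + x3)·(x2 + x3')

Suppose x3 = 1.
Unit clause (x4') forces x4 = 0.
Unit clause (x2') forces x2 = 0.
But (x2) is also a unit clause — contradiction.
That branch fails; take x3 = 0 instead.
Unit clause (x2) forces x2 = 1.
But (x2') is also a unit clause — contradiction.
Both values of x3 lead to a conflict.

UNSATISFIABLE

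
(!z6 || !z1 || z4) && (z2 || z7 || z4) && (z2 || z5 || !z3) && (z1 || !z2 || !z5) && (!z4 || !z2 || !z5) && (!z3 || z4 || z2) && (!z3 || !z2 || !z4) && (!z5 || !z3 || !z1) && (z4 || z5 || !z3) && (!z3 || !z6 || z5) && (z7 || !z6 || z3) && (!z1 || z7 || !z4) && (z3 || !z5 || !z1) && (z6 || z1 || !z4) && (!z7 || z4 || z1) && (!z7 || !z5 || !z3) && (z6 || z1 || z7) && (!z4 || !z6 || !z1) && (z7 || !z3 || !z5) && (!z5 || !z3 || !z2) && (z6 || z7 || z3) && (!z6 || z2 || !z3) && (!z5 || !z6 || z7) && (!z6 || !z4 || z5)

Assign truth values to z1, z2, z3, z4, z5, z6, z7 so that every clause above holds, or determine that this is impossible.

Suppose z6 = false.
Suppose z1 = true.
Suppose z5 = false.
Suppose z2 = true.
Suppose z3 = false.
(z7) alone gives z7 = true.
No clause remains; z4 is free.

z1=true; z2=true; z3=false; z4=true; z5=false; z6=false; z7=true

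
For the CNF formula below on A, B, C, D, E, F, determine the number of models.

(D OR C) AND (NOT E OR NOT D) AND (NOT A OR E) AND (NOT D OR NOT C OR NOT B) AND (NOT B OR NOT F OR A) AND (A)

There are 2^6 = 64 truth assignments over (A, B, C, D, E, F).
Split on F. With F = true, the clauses containing F are satisfied and NOT F drops from the rest; 2 of the 2^5 = 32 assignments to the other variables satisfy what remains.
With F = false, by the same count on the reduced clause set, 2 assignments work.
(One model: A=T, B=F, C=T, D=F, E=T, F=F.)
Total: 2 + 2 = 4.

4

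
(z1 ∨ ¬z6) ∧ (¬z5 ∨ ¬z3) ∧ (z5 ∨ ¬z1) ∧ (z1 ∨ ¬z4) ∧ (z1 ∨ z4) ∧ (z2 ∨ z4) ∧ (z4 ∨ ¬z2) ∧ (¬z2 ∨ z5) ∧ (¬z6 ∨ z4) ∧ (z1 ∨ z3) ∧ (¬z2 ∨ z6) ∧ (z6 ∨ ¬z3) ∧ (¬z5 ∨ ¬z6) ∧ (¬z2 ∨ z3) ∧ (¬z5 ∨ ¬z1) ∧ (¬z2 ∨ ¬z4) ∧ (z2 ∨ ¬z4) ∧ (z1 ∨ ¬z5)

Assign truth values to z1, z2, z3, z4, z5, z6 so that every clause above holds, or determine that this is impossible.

Branch on z1: set z1 = True.
(z5) alone gives z5 = True.
But (¬z5) is also a unit clause — contradiction.
So z1 must be the other value — set z1 = False.
(¬z6) alone gives z6 = False.
(¬z4) alone gives z4 = False.
But (z4) is also a unit clause — contradiction.
Either choice for z1 ends in contradiction.

UNSATISFIABLE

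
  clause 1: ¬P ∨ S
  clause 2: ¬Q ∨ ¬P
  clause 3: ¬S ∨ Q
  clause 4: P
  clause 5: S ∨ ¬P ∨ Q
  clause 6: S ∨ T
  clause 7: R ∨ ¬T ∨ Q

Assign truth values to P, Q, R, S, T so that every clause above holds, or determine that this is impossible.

From the singleton clause (P), P = True.
From the singleton clause (S), S = True.
From the singleton clause (¬Q), Q = False.
That conflicts with the unit clause (Q).

UNSATISFIABLE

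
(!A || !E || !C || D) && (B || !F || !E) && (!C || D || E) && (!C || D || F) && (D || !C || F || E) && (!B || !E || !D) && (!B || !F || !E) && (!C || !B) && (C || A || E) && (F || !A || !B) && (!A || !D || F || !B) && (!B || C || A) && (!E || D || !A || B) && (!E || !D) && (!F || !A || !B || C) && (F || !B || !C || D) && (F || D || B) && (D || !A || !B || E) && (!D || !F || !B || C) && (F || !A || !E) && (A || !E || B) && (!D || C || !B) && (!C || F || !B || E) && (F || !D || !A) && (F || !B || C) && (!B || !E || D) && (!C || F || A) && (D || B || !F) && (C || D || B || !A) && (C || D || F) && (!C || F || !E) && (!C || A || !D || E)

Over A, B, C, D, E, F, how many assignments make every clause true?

2

There are 2^6 = 64 truth assignments over (A, B, C, D, E, F).
Split on C. With C = true, the clauses containing C are satisfied and !C drops from the rest; 1 of the 2^5 = 32 assignments to the other variables satisfy what remains.
With C = false, by the same count on the reduced clause set, 1 assignment works.
Total: 1 + 1 = 2.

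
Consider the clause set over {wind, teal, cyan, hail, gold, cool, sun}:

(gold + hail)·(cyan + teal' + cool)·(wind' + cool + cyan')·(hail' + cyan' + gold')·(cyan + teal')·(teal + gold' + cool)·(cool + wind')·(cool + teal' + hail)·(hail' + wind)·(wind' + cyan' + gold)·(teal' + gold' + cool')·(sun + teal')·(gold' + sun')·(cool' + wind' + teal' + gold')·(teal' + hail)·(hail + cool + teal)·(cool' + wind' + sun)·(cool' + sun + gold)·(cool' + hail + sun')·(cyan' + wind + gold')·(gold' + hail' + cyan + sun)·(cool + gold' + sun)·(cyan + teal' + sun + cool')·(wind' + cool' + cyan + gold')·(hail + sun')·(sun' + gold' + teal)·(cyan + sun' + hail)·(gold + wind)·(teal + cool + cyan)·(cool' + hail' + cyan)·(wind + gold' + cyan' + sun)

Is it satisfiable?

Yes

Case gold = 1:
(sun') alone gives sun = 0.
(teal') alone gives teal = 0.
(cool) alone gives cool = 1.
(wind') alone gives wind = 0.
(hail') alone gives hail = 0.
(cyan') alone gives cyan = 0.
This assignment satisfies each clause.
A satisfying assignment: wind: 0, teal: 0, cyan: 0, hail: 0, gold: 1, cool: 1, sun: 0.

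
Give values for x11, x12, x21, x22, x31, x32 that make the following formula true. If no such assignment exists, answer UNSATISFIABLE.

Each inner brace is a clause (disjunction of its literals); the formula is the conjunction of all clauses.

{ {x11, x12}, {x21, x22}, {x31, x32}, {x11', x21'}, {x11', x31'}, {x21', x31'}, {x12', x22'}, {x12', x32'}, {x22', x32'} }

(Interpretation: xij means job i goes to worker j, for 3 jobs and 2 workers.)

Case x11 = 1:
From the singleton clause (x21'), x21 = 0.
From the singleton clause (x22), x22 = 1.
From the singleton clause (x31'), x31 = 0.
From the singleton clause (x32), x32 = 1.
Now (x32') is unsatisfied and unit — conflict.
That branch fails; take x11 = 0 instead.
From the singleton clause (x12), x12 = 1.
From the singleton clause (x22'), x22 = 0.
From the singleton clause (x21), x21 = 1.
From the singleton clause (x31'), x31 = 0.
From the singleton clause (x32), x32 = 1.
Now (x32') is unsatisfied and unit — conflict.
Either choice for x11 ends in contradiction.

UNSATISFIABLE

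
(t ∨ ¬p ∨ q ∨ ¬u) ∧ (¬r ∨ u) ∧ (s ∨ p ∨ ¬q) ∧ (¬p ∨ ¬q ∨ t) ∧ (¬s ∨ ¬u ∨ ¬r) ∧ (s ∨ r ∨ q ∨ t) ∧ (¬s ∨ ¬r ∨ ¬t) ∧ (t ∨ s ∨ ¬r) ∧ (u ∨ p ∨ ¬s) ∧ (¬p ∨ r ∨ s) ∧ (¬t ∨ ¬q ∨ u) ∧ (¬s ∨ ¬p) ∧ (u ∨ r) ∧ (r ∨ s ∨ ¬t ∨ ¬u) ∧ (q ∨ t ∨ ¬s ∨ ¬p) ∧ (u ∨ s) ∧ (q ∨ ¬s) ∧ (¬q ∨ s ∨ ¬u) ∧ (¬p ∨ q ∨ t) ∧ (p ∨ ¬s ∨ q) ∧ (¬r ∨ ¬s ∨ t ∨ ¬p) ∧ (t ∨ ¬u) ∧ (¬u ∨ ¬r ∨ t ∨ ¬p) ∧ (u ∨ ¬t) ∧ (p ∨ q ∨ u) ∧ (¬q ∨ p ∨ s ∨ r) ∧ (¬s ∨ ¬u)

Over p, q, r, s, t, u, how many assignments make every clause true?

2

There are 2^6 = 64 truth assignments over (p, q, r, s, t, u).
Split on s. With s = True, the clauses containing s are satisfied and ¬s drops from the rest; 0 of the 2^5 = 32 assignments to the other variables satisfy what remains.
With s = False, by the same count on the reduced clause set, 2 assignments work.
(One model: p=F, q=F, r=T, s=F, t=T, u=T.)
Total: 0 + 2 = 2.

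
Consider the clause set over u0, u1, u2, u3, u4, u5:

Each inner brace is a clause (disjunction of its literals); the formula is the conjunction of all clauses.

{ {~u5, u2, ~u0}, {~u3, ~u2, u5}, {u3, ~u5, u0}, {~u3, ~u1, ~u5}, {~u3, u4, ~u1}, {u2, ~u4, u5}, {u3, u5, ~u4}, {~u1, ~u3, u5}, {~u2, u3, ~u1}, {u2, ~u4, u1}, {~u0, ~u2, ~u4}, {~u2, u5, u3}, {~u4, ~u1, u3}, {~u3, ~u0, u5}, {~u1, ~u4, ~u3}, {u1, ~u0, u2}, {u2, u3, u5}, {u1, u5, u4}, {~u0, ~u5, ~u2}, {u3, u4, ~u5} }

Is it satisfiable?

Yes

Suppose u5 = 1.
Suppose u2 = 1.
(~u0) alone gives u0 = 0.
(u3) alone gives u3 = 1.
(~u1) alone gives u1 = 0.
No clause remains; u4 is free.
A satisfying assignment: u0: 0; u1: 0; u2: 1; u3: 1; u4: 0; u5: 1.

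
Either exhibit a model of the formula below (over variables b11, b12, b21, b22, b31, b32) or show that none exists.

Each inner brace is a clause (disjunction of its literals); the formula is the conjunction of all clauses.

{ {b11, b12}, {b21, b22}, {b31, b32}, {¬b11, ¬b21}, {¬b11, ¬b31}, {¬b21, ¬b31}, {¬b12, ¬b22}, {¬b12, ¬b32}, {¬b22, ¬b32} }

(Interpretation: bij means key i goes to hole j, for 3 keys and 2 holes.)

Try b11 = True.
From the singleton clause (¬b21), b21 = False.
From the singleton clause (b22), b22 = True.
From the singleton clause (¬b31), b31 = False.
From the singleton clause (b32), b32 = True.
But (¬b32) is also a unit clause — contradiction.
That branch fails; take b11 = False instead.
From the singleton clause (b12), b12 = True.
From the singleton clause (¬b22), b22 = False.
From the singleton clause (b21), b21 = True.
From the singleton clause (¬b31), b31 = False.
From the singleton clause (b32), b32 = True.
But (¬b32) is also a unit clause — contradiction.
Either choice for b11 ends in contradiction.

UNSATISFIABLE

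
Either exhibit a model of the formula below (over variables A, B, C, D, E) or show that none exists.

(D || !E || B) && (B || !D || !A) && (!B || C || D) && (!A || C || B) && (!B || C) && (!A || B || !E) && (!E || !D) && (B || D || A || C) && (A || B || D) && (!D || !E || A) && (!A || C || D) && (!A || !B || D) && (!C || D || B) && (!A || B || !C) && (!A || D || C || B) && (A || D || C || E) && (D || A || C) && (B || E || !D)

A ↦ false,  B ↦ true,  C ↦ true,  D ↦ false,  E ↦ true

Suppose B = true.
From the singleton clause (C), C = true.
Suppose E = true.
From the singleton clause (!D), D = false.
From the singleton clause (!A), A = false.
This assignment satisfies each clause.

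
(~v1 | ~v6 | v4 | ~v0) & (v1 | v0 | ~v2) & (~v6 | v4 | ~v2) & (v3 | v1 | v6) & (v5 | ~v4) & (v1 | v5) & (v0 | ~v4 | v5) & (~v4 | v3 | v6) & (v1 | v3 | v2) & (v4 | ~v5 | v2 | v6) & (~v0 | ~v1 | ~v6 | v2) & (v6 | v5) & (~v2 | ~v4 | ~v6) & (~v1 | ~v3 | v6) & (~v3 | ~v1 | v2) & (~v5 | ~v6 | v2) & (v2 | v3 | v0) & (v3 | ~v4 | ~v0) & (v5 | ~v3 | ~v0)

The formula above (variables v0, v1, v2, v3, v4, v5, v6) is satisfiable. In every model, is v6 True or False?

Suppose v6 = 1.
Branch on v4: set v4 = 1.
(v5) alone gives v5 = 1.
(~v2) alone gives v2 = 0.
Now (v2) is unsatisfied and unit — conflict.
Backtrack on v4: now try v4 = 0.
(~v2) alone gives v2 = 0.
(~v5) alone gives v5 = 0.
(v1) alone gives v1 = 1.
(~v0) alone gives v0 = 0.
(~v3) alone gives v3 = 0.
Now (v3) is unsatisfied and unit — conflict.
Either choice for v4 ends in contradiction.
So every satisfying assignment has v6 = False.

False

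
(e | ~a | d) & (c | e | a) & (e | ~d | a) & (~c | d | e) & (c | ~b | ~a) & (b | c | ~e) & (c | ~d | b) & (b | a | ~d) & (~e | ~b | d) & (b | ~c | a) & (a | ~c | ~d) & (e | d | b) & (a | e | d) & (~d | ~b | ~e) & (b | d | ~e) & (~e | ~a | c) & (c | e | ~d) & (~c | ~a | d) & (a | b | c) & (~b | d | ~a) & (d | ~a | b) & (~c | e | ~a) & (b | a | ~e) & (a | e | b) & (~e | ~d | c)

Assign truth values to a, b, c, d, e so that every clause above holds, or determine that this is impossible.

a ↦ 1, b ↦ 0, c ↦ 1, d ↦ 1, e ↦ 1

Suppose e = 1.
Suppose b = 0.
The clause (c) is unit, so c = 1.
The clause (a) is unit, so a = 1.
The clause (d) is unit, so d = 1.
This assignment satisfies each clause.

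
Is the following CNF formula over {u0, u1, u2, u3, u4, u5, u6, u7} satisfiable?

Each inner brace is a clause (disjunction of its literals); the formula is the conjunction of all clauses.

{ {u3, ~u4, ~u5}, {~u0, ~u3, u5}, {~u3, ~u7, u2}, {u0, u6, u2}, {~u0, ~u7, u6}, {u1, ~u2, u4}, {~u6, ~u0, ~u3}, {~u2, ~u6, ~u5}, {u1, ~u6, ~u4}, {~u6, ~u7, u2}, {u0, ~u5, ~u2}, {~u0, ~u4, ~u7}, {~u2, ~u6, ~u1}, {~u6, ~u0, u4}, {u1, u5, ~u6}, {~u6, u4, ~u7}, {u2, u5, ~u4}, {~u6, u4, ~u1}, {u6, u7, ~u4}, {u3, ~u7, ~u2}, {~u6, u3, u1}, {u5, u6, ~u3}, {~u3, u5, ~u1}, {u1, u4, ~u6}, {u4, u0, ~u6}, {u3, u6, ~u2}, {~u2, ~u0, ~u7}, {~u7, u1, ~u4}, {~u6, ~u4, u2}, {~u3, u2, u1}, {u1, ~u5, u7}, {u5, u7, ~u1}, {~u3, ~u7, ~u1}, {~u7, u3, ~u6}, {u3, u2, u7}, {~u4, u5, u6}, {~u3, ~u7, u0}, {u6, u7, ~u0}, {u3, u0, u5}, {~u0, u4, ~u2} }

Unsatisfiable

Try u3 = 1.
Try u0 = 0.
(~u7) alone gives u7 = 0.
Try u6 = 1.
(u4) alone gives u4 = 1.
(u1) alone gives u1 = 1.
(~u2) alone gives u2 = 0.
That conflicts with the unit clause (u2).
Backtrack on u6: now try u6 = 0.
(u2) alone gives u2 = 1.
(~u5) alone gives u5 = 0.
That conflicts with the unit clause (u5).
Neither u6 = 1 nor u6 = 0 works.
Backtrack on u0: now try u0 = 1.
(u5) alone gives u5 = 1.
(~u6) alone gives u6 = 0.
(~u7) alone gives u7 = 0.
That conflicts with the unit clause (u7).
Neither u0 = 1 nor u0 = 0 works.
Backtrack on u3: now try u3 = 0.
Try u4 = 0.
Try u1 = 1.
(~u6) alone gives u6 = 0.
(~u2) alone gives u2 = 0.
(u0) alone gives u0 = 1.
(~u7) alone gives u7 = 0.
That conflicts with the unit clause (u7).
Backtrack on u1: now try u1 = 0.
(~u2) alone gives u2 = 0.
(~u6) alone gives u6 = 0.
(u0) alone gives u0 = 1.
(~u7) alone gives u7 = 0.
That conflicts with the unit clause (u7).
Neither u1 = 1 nor u1 = 0 works.
Backtrack on u4: now try u4 = 1.
(~u5) alone gives u5 = 0.
(u2) alone gives u2 = 1.
(~u7) alone gives u7 = 0.
(u6) alone gives u6 = 1.
(u1) alone gives u1 = 1.
That conflicts with the unit clause (~u1).
Neither u4 = 1 nor u4 = 0 works.
Neither u3 = 1 nor u3 = 0 works.
No assignment satisfies every clause.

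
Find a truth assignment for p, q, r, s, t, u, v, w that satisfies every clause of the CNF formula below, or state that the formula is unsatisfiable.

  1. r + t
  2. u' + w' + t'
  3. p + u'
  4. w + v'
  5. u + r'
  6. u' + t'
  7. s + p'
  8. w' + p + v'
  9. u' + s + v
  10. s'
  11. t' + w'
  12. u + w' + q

From the singleton clause (s'), s = 0.
From the singleton clause (p'), p = 0.
From the singleton clause (u'), u = 0.
From the singleton clause (r'), r = 0.
From the singleton clause (t), t = 1.
From the singleton clause (w'), w = 0.
From the singleton clause (v'), v = 0.
Every clause is now satisfied; q is unconstrained.

p: 0, q: 1, r: 0, s: 0, t: 1, u: 0, v: 0, w: 0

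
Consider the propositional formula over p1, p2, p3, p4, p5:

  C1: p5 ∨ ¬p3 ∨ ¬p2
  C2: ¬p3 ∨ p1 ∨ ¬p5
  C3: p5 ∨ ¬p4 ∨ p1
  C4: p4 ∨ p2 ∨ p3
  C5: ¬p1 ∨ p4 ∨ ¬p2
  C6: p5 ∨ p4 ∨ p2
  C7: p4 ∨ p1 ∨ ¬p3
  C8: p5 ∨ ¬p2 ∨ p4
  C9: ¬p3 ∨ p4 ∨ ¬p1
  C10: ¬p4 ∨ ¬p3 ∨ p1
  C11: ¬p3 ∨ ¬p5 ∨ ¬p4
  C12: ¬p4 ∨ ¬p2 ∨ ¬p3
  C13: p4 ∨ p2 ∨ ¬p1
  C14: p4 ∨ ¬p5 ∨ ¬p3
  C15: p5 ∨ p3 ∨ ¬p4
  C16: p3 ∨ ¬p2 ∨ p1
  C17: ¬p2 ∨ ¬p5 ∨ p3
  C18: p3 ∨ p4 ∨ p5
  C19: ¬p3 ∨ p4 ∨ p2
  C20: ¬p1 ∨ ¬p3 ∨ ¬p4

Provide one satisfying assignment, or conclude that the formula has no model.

p1=False,  p2=False,  p3=False,  p4=True,  p5=True

Case p5 = True:
Case p3 = False:
Unit clause (¬p2) forces p2 = False.
Unit clause (p4) forces p4 = True.
No clause remains; p1 is free.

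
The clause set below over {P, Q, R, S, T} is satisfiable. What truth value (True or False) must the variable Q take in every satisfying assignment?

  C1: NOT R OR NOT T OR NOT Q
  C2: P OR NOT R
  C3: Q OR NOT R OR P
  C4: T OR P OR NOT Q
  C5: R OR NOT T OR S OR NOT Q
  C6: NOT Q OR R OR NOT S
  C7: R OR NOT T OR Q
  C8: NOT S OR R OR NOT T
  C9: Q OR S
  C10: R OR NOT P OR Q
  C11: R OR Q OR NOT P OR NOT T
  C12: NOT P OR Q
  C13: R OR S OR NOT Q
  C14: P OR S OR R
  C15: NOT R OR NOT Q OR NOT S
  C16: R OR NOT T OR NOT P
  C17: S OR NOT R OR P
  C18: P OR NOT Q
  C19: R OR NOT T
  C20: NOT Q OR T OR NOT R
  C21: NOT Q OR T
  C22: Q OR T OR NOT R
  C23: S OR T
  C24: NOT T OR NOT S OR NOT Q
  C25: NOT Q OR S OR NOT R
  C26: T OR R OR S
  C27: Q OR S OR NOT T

Suppose Q = true.
(P) alone gives P = true.
(T) alone gives T = true.
(NOT R) alone gives R = false.
But (R) is also a unit clause — contradiction.
So every satisfying assignment has Q = False.

False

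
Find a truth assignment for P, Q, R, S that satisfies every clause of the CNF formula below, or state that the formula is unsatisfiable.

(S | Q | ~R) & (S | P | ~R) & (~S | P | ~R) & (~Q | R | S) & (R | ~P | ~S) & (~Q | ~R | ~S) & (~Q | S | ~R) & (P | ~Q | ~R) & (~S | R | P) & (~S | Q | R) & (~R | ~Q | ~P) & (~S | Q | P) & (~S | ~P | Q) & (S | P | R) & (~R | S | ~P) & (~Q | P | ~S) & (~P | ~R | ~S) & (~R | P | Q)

P=1; Q=0; R=0; S=0

Branch on S: set S = 0.
Branch on Q: set Q = 0.
(~R) alone gives R = 0.
(P) alone gives P = 1.
All clauses are satisfied.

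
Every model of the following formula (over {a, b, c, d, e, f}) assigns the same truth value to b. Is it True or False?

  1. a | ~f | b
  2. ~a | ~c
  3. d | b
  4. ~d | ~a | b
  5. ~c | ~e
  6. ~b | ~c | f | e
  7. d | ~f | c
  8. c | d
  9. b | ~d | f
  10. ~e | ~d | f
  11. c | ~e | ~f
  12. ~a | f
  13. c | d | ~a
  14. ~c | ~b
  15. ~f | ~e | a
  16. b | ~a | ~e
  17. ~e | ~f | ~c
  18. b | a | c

Suppose b = 0.
(d) alone gives d = 1.
(~a) alone gives a = 0.
(~f) alone gives f = 0.
Now (f) is unsatisfied and unit — conflict.
So every satisfying assignment has b = True.

True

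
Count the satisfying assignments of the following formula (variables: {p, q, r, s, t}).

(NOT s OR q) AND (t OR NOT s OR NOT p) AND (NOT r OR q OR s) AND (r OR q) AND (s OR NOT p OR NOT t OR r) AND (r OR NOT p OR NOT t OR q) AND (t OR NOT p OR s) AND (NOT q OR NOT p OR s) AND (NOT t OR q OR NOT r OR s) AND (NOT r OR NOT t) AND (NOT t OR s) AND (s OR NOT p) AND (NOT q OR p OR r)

There are 2^5 = 32 truth assignments over (p, q, r, s, t).
Split on r. With r = true, the clauses containing r are satisfied and NOT r drops from the rest; 2 of the 2^4 = 16 assignments to the other variables satisfy what remains.
With r = false, by the same count on the reduced clause set, 1 assignment works.
Total: 2 + 1 = 3.

3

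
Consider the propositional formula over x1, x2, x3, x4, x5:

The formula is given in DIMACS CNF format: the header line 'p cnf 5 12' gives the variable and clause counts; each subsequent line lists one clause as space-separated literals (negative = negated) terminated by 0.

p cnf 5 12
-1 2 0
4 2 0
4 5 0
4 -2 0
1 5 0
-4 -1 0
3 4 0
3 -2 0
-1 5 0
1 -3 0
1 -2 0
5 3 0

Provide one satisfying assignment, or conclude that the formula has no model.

Try x1 = False.
Unit clause (x5) forces x5 = True.
Unit clause (¬x3) forces x3 = False.
Unit clause (x4) forces x4 = True.
Unit clause (¬x2) forces x2 = False.
Every clause now holds.

x1 ↦ False; x2 ↦ False; x3 ↦ False; x4 ↦ True; x5 ↦ True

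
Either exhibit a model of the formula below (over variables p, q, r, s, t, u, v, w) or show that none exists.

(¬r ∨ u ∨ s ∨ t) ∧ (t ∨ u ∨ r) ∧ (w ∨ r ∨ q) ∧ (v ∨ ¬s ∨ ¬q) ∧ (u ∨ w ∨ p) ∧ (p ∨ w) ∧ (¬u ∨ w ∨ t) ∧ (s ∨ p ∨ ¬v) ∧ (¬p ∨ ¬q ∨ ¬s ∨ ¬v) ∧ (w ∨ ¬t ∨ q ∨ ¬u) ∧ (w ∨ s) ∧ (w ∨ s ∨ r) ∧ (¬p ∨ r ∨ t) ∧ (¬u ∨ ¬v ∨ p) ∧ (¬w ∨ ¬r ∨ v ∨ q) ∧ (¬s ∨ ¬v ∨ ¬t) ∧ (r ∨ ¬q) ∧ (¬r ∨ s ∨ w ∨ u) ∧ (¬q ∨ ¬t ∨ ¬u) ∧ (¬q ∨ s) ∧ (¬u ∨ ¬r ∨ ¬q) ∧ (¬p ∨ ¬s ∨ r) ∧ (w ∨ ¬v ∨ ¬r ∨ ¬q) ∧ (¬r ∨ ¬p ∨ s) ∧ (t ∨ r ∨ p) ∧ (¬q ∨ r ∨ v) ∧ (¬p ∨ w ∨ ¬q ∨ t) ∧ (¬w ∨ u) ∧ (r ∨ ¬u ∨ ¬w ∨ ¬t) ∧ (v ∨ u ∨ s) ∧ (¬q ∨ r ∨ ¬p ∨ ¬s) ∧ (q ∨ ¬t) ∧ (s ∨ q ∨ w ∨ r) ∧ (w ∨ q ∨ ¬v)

p ↦ True, q ↦ False, r ↦ True, s ↦ True, t ↦ False, u ↦ False, v ↦ False, w ↦ False

Branch on p: set p = True.
Branch on w: set w = False.
Unit clause (s) forces s = True.
Unit clause (r) forces r = True.
Branch on v: set v = False.
Unit clause (¬q) forces q = False.
Unit clause (¬t) forces t = False.
Unit clause (¬u) forces u = False.
All clauses are satisfied.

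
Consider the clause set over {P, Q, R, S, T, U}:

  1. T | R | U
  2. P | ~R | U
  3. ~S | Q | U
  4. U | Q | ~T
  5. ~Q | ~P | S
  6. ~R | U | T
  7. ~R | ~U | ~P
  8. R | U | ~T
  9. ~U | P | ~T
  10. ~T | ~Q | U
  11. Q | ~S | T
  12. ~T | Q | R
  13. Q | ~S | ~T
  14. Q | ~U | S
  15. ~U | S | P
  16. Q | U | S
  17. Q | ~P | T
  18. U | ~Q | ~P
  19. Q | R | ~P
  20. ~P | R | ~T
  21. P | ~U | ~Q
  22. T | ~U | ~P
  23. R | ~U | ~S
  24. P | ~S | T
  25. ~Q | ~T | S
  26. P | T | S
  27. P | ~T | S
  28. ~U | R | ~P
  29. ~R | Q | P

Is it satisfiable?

Try T = 1.
Try U = 1.
The clause (P) is unit, so P = 1.
The clause (~R) is unit, so R = 0.
But (R) is also a unit clause — contradiction.
So U must be the other value — set U = 0.
The clause (Q) is unit, so Q = 1.
But (~Q) is also a unit clause — contradiction.
Both values of U lead to a conflict.
So T must be the other value — set T = 0.
Try R = 1.
The clause (U) is unit, so U = 1.
The clause (~P) is unit, so P = 0.
The clause (S) is unit, so S = 1.
But (~S) is also a unit clause — contradiction.
So R must be the other value — set R = 0.
The clause (U) is unit, so U = 1.
The clause (~P) is unit, so P = 0.
The clause (S) is unit, so S = 1.
But (~S) is also a unit clause — contradiction.
Both values of R lead to a conflict.
Both values of T lead to a conflict.
No assignment satisfies every clause.

Unsatisfiable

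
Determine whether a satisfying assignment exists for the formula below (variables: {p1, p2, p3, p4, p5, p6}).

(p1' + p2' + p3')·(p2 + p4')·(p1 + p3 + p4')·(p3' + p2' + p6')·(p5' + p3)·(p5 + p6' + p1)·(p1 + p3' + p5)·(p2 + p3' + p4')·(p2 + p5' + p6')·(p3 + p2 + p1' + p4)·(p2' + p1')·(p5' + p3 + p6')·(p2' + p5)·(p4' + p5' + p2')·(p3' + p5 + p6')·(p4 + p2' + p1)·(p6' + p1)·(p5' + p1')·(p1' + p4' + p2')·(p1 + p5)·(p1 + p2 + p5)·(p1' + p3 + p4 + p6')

Suppose p2 = 0.
From the singleton clause (p4'), p4 = 0.
Suppose p5 = 1.
From the singleton clause (p3), p3 = 1.
From the singleton clause (p6'), p6 = 0.
From the singleton clause (p1'), p1 = 0.
Every clause now holds.
A satisfying assignment: p1: 0,  p2: 0,  p3: 1,  p4: 0,  p5: 1,  p6: 0.

Satisfiable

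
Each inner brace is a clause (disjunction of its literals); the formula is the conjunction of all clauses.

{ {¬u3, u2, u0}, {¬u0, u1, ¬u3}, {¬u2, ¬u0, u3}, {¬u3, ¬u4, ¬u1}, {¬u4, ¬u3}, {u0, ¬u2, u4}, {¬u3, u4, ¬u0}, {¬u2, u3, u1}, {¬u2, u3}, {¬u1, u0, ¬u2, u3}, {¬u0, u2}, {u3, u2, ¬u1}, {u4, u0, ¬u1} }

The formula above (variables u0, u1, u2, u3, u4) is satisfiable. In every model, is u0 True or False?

Suppose u0 = True.
From the singleton clause (u2), u2 = True.
From the singleton clause (u3), u3 = True.
From the singleton clause (u1), u1 = True.
From the singleton clause (¬u4), u4 = False.
But (u4) is also a unit clause — contradiction.
So every satisfying assignment has u0 = False.

False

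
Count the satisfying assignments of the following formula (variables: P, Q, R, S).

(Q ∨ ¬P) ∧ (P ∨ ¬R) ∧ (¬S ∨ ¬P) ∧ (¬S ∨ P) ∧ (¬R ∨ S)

3

There are 2^4 = 16 truth assignments over (P, Q, R, S).
Split on P. With P = True, the clauses containing P are satisfied and ¬P drops from the rest; 1 of the 2^3 = 8 assignments to the other variables satisfy what remains.
With P = False, by the same count on the reduced clause set, 2 assignments work.
Total: 1 + 2 = 3.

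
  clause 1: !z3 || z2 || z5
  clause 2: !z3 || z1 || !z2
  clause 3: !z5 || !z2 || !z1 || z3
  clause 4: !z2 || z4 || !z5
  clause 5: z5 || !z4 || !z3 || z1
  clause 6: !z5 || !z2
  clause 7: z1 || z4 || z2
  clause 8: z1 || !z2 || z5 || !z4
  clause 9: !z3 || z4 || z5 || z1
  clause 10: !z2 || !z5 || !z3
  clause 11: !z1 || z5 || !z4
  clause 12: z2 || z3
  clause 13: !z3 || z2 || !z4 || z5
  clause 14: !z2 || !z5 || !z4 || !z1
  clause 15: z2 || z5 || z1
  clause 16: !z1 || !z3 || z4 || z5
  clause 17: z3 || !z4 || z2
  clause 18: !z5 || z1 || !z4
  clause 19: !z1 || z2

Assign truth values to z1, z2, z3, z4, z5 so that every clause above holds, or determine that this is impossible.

z1 ↦ false, z2 ↦ true, z3 ↦ false, z4 ↦ false, z5 ↦ false

Try z5 = false.
Try z3 = false.
Unit clause (z2) forces z2 = true.
Try z1 = false.
Unit clause (!z4) forces z4 = false.
Every clause now holds.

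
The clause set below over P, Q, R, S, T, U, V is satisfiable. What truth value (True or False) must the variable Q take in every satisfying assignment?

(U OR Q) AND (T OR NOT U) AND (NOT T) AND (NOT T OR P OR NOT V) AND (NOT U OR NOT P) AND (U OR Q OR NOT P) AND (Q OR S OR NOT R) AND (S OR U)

True

Suppose Q = false.
From the singleton clause (U), U = true.
From the singleton clause (T), T = true.
Now (NOT T) is unsatisfied and unit — conflict.
So every satisfying assignment has Q = True.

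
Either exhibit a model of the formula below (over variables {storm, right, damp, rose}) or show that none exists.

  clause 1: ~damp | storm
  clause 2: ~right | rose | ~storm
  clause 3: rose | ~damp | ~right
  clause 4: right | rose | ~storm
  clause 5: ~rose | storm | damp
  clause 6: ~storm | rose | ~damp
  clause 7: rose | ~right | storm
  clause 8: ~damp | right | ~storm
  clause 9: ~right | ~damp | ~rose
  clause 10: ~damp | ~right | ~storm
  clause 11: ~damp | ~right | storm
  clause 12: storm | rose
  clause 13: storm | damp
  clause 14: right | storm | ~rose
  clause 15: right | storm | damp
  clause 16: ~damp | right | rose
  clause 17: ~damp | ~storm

Suppose damp = 0.
The clause (storm) is unit, so storm = 1.
Suppose right = 0.
The clause (rose) is unit, so rose = 1.
All clauses are satisfied.

storm: 1,  right: 0,  damp: 0,  rose: 1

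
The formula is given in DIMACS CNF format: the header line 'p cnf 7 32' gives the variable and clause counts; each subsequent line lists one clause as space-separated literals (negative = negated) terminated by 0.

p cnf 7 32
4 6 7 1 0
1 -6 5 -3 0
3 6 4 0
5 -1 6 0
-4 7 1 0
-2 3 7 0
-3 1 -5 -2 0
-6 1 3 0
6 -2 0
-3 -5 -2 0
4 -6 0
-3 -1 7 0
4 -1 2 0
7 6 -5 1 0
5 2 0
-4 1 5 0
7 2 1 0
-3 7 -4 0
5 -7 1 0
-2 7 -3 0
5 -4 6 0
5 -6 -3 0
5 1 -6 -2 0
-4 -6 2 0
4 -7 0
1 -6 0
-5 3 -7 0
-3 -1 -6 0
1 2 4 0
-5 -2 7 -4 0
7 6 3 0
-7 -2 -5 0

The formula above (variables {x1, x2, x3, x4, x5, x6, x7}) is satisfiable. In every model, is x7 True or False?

True

Suppose x7 = False.
Branch on x4: set x4 = False.
(¬x6) alone gives x6 = False.
(x1) alone gives x1 = True.
(x3) alone gives x3 = True.
But (¬x3) is also a unit clause — contradiction.
That branch fails; take x4 = True instead.
(x1) alone gives x1 = True.
(¬x3) alone gives x3 = False.
(¬x2) alone gives x2 = False.
(x5) alone gives x5 = True.
(¬x6) alone gives x6 = False.
But (x6) is also a unit clause — contradiction.
Both values of x4 lead to a conflict.
So every satisfying assignment has x7 = True.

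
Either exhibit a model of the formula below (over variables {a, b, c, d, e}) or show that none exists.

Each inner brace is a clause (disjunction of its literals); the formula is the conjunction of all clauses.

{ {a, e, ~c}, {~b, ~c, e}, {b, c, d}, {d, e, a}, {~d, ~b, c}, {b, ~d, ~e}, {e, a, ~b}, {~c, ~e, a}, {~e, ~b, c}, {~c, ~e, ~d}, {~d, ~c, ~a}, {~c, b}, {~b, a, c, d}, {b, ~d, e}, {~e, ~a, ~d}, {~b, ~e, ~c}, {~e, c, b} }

Branch on c: set c = 0.
Branch on b: set b = 1.
Unit clause (~d) forces d = 0.
Unit clause (~e) forces e = 0.
Unit clause (a) forces a = 1.
This assignment satisfies each clause.

a=1, b=1, c=0, d=0, e=0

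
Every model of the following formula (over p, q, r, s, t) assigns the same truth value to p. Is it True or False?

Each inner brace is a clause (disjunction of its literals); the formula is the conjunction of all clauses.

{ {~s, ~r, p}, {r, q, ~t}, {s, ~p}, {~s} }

Suppose p = 1.
From the singleton clause (s), s = 1.
Now (~s) is unsatisfied and unit — conflict.
So every satisfying assignment has p = False.

False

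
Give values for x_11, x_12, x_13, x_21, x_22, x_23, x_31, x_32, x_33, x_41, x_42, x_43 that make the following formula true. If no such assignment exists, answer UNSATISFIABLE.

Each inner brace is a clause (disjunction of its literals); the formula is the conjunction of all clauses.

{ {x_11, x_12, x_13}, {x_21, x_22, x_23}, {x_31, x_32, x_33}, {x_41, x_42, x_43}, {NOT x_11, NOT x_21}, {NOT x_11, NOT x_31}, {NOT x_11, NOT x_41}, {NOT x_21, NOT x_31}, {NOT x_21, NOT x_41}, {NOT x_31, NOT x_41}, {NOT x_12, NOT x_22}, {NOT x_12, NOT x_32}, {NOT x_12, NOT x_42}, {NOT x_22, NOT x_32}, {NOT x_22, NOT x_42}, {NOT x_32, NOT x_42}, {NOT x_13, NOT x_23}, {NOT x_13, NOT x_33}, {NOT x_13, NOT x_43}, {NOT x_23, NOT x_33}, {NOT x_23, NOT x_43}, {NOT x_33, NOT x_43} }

UNSATISFIABLE

Try x_11 = false.
Try x_12 = true.
(NOT x_22) alone gives x_22 = false.
(NOT x_32) alone gives x_32 = false.
(NOT x_42) alone gives x_42 = false.
Try x_21 = true.
(NOT x_31) alone gives x_31 = false.
(x_33) alone gives x_33 = true.
(NOT x_41) alone gives x_41 = false.
(x_43) alone gives x_43 = true.
That conflicts with the unit clause (NOT x_43).
That branch fails; take x_21 = false instead.
(x_23) alone gives x_23 = true.
(NOT x_13) alone gives x_13 = false.
(NOT x_33) alone gives x_33 = false.
(x_31) alone gives x_31 = true.
(NOT x_41) alone gives x_41 = false.
(x_43) alone gives x_43 = true.
That conflicts with the unit clause (NOT x_43).
Neither x_21 = true nor x_21 = false works.
That branch fails; take x_12 = false instead.
(x_13) alone gives x_13 = true.
(NOT x_23) alone gives x_23 = false.
(NOT x_33) alone gives x_33 = false.
(NOT x_43) alone gives x_43 = false.
Try x_21 = true.
(NOT x_31) alone gives x_31 = false.
(x_32) alone gives x_32 = true.
(NOT x_41) alone gives x_41 = false.
(x_42) alone gives x_42 = true.
That conflicts with the unit clause (NOT x_42).
That branch fails; take x_21 = false instead.
(x_22) alone gives x_22 = true.
(NOT x_32) alone gives x_32 = false.
(x_31) alone gives x_31 = true.
(NOT x_41) alone gives x_41 = false.
(x_42) alone gives x_42 = true.
That conflicts with the unit clause (NOT x_42).
Neither x_21 = true nor x_21 = false works.
Neither x_12 = true nor x_12 = false works.
That branch fails; take x_11 = true instead.
(NOT x_21) alone gives x_21 = false.
(NOT x_31) alone gives x_31 = false.
(NOT x_41) alone gives x_41 = false.
Try x_22 = true.
(NOT x_12) alone gives x_12 = false.
(NOT x_32) alone gives x_32 = false.
(x_33) alone gives x_33 = true.
(NOT x_42) alone gives x_42 = false.
(x_43) alone gives x_43 = true.
That conflicts with the unit clause (NOT x_43).
That branch fails; take x_22 = false instead.
(x_23) alone gives x_23 = true.
(NOT x_13) alone gives x_13 = false.
(NOT x_33) alone gives x_33 = false.
(x_32) alone gives x_32 = true.
(NOT x_12) alone gives x_12 = false.
(NOT x_42) alone gives x_42 = false.
(x_43) alone gives x_43 = true.
That conflicts with the unit clause (NOT x_43).
Neither x_22 = true nor x_22 = false works.
Neither x_11 = true nor x_11 = false works.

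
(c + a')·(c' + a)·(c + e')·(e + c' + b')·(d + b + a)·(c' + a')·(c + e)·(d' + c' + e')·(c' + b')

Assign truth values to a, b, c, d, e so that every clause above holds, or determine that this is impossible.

Try c = 1.
(a) alone gives a = 1.
That conflicts with the unit clause (a').
That branch fails; take c = 0 instead.
(a') alone gives a = 0.
(e') alone gives e = 0.
That conflicts with the unit clause (e).
Either choice for c ends in contradiction.

UNSATISFIABLE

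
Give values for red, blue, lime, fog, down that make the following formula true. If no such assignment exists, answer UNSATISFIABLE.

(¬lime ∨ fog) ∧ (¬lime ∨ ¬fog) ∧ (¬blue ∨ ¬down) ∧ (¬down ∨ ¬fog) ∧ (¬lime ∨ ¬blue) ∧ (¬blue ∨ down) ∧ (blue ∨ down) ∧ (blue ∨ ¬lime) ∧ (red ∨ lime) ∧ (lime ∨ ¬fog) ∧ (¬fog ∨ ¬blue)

Case lime = False:
The clause (red) is unit, so red = True.
The clause (¬fog) is unit, so fog = False.
Case blue = False:
The clause (down) is unit, so down = True.
Every clause now holds.

red=True; blue=False; lime=False; fog=False; down=True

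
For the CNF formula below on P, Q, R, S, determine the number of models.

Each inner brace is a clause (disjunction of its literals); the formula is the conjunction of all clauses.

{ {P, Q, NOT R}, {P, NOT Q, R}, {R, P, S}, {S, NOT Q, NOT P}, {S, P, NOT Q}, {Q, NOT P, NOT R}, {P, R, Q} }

There are 2^4 = 16 truth assignments over (P, Q, R, S).
Check each against the 7 clauses (columns in the order P, Q, R, S):
  F F F F  ✗ fails (R OR P OR S)
  F F F T  ✗ fails (P OR R OR Q)
  F F T F  ✗ fails (P OR Q OR NOT R)
  F F T T  ✗ fails (P OR Q OR NOT R)
  F T F F  ✗ fails (P OR NOT Q OR R)
  F T F T  ✗ fails (P OR NOT Q OR R)
  F T T F  ✗ fails (S OR P OR NOT Q)
  F T T T  ✓ satisfies all
  T F F F  ✓ satisfies all
  T F F T  ✓ satisfies all
  T F T F  ✗ fails (Q OR NOT P OR NOT R)
  T F T T  ✗ fails (Q OR NOT P OR NOT R)
  T T F F  ✗ fails (S OR NOT Q OR NOT P)
  T T F T  ✓ satisfies all
  T T T F  ✗ fails (S OR NOT Q OR NOT P)
  T T T T  ✓ satisfies all
5 of the 16 rows are models.

5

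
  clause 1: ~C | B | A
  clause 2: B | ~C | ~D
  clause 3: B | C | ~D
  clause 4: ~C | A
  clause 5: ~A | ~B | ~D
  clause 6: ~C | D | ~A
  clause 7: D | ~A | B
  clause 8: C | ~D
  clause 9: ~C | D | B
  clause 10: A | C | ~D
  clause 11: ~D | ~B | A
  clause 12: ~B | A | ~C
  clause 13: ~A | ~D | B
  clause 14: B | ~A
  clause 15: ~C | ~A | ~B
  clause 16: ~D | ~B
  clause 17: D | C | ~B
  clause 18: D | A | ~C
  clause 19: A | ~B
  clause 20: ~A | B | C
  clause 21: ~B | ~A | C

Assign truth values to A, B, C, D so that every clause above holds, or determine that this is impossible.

A: 0,  B: 0,  C: 0,  D: 0

Suppose C = 0.
From the singleton clause (~D), D = 0.
From the singleton clause (~B), B = 0.
From the singleton clause (~A), A = 0.
Every clause now holds.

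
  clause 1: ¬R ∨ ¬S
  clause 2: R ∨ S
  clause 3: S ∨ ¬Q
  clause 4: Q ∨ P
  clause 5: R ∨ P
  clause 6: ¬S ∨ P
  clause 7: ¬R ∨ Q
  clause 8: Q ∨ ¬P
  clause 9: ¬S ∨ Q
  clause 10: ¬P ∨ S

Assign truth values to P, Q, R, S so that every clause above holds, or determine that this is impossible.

P=True,  Q=True,  R=False,  S=True

Suppose R = False.
(S) alone gives S = True.
(P) alone gives P = True.
(Q) alone gives Q = True.
Every clause now holds.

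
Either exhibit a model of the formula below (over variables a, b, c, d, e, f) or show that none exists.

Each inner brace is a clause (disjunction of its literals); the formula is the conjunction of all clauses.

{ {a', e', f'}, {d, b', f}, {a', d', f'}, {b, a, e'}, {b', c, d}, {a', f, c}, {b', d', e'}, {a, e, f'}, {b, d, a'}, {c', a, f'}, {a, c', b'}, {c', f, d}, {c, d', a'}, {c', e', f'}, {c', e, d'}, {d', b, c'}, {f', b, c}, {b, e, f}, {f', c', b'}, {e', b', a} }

a=0; b=1; c=0; d=1; e=0; f=0

Branch on a: set a = 0.
Branch on b: set b = 1.
(c') alone gives c = 0.
(d) alone gives d = 1.
(e') alone gives e = 0.
(f') alone gives f = 0.
Every clause now holds.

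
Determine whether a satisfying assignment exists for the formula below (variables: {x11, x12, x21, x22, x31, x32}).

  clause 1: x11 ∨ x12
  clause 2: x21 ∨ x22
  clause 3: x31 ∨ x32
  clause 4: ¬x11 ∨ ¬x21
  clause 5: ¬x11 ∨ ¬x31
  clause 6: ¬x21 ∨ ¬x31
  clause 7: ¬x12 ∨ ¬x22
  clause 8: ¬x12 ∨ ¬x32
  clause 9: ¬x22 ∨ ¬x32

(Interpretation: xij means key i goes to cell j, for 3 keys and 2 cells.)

Case x11 = True:
From the singleton clause (¬x21), x21 = False.
From the singleton clause (x22), x22 = True.
From the singleton clause (¬x31), x31 = False.
From the singleton clause (x32), x32 = True.
Now (¬x32) is unsatisfied and unit — conflict.
That branch fails; take x11 = False instead.
From the singleton clause (x12), x12 = True.
From the singleton clause (¬x22), x22 = False.
From the singleton clause (x21), x21 = True.
From the singleton clause (¬x31), x31 = False.
From the singleton clause (x32), x32 = True.
Now (¬x32) is unsatisfied and unit — conflict.
Either choice for x11 ends in contradiction.
No assignment satisfies every clause.

No, unsatisfiable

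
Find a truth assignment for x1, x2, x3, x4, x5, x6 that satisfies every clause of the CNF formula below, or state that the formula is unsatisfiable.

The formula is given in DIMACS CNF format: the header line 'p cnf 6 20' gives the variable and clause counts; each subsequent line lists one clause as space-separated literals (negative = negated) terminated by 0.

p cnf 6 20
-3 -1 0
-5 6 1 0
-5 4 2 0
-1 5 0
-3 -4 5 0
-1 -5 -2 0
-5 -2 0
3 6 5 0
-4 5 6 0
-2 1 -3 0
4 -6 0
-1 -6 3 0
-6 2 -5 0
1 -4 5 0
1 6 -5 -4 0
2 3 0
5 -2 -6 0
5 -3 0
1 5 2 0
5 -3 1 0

Case x3 = False:
From the singleton clause (x2), x2 = True.
From the singleton clause (¬x5), x5 = False.
From the singleton clause (¬x1), x1 = False.
From the singleton clause (x6), x6 = True.
That conflicts with the unit clause (¬x6).
Undo x3 and try x3 = True.
From the singleton clause (¬x1), x1 = False.
From the singleton clause (¬x2), x2 = False.
From the singleton clause (x5), x5 = True.
From the singleton clause (x6), x6 = True.
That conflicts with the unit clause (¬x6).
Neither x3 = True nor x3 = False works.

UNSATISFIABLE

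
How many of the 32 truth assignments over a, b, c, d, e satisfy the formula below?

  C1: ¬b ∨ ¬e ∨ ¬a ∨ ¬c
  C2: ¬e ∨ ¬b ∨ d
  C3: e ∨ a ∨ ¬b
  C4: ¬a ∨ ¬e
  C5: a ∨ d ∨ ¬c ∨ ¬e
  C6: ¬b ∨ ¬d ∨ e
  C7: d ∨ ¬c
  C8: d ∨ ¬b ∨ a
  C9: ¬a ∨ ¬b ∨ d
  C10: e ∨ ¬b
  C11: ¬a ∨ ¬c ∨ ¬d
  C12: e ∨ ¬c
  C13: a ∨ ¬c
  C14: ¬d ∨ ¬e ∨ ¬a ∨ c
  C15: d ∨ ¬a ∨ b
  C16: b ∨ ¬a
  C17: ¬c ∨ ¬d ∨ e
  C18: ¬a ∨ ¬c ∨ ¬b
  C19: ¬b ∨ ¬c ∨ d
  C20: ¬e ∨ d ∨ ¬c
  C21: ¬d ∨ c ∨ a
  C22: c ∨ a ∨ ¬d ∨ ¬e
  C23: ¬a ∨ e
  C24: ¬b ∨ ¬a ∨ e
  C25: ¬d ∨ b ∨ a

There are 2^5 = 32 truth assignments over (a, b, c, d, e).
Split on d. With d = True, the clauses containing d are satisfied and ¬d drops from the rest; 0 of the 2^4 = 16 assignments to the other variables satisfy what remains.
With d = False, by the same count on the reduced clause set, 2 assignments work.
Total: 0 + 2 = 2.

2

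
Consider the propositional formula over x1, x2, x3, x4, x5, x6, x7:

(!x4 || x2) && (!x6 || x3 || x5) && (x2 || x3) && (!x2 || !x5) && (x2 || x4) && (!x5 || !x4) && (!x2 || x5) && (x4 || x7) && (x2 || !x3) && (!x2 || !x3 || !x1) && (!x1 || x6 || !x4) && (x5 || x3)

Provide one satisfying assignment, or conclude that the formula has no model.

UNSATISFIABLE

Branch on x4: set x4 = false.
From the singleton clause (x2), x2 = true.
From the singleton clause (!x5), x5 = false.
But (x5) is also a unit clause — contradiction.
That branch fails; take x4 = true instead.
From the singleton clause (x2), x2 = true.
From the singleton clause (!x5), x5 = false.
But (x5) is also a unit clause — contradiction.
Either choice for x4 ends in contradiction.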